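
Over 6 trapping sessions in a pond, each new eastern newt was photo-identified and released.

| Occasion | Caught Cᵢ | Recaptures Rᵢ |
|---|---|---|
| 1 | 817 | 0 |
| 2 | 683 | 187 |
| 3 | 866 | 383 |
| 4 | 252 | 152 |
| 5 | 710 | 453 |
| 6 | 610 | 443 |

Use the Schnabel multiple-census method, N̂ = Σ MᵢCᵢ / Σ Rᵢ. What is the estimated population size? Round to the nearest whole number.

Marked at large before each occasion: Mᵢ = Σⱼ<ᵢ (Cⱼ − Rⱼ) → M1=0, M2=817, M3=1313, M4=1796, M5=1896, M6=2153
Σ MᵢCᵢ = 0·817 + 817·683 + 1313·866 + 1796·252 + 1896·710 + 2153·610 = 0 + 558011 + 1137058 + 452592 + 1346160 + 1313330 = 4807151
Σ Rᵢ = 0 + 187 + 383 + 152 + 453 + 443 = 1618
N̂ = 4807151 / 1618 ≈ 2971.0 → 2971

N ≈ 2971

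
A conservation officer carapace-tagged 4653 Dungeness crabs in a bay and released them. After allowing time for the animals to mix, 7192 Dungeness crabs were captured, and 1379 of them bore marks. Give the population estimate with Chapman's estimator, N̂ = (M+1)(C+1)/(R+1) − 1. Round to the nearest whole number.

N̂ = (4653+1)(7192+1)/(1379+1) − 1 = 4654·7193/1380 − 1
= 33476222/1380 − 1 ≈ 24258.1 − 1 ≈ 24257.1 → 24257

N ≈ 24,257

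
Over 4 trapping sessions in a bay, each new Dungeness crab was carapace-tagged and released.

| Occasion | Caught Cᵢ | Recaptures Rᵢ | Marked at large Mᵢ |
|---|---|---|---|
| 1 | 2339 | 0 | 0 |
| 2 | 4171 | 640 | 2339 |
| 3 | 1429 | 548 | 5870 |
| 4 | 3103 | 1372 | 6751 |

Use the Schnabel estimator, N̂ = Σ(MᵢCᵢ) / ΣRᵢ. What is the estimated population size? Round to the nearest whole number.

Σ MᵢCᵢ = 0·2339 + 2339·4171 + 5870·1429 + 6751·3103 = 0 + 9755969 + 8388230 + 20948353 = 39092552
Σ Rᵢ = 0 + 640 + 548 + 1372 = 2560
N̂ = 39092552 / 2560 ≈ 15270.5 → 15271

N ≈ 15,271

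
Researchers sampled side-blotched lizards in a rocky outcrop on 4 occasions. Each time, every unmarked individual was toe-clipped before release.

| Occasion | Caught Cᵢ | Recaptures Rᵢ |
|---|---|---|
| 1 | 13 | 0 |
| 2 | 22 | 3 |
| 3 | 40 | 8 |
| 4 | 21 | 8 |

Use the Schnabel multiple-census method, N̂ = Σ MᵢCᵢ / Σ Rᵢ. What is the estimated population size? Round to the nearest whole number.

N ≈ 153

Marked at large before each occasion: Mᵢ = Σⱼ<ᵢ (Cⱼ − Rⱼ) → M1=0, M2=13, M3=32, M4=64
Σ MᵢCᵢ = 0·13 + 13·22 + 32·40 + 64·21 = 0 + 286 + 1280 + 1344 = 2910
Σ Rᵢ = 0 + 3 + 8 + 8 = 19
N̂ = 2910 / 19 ≈ 153.2 → 153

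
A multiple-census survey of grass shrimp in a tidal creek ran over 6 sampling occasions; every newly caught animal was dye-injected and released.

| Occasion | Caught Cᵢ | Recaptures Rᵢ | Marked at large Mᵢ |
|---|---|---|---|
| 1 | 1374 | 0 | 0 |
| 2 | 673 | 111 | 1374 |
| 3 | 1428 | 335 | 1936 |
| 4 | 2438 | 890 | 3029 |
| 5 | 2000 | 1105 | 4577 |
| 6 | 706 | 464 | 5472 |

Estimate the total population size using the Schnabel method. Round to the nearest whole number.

Σ MᵢCᵢ = 0·1374 + 1374·673 + 1936·1428 + 3029·2438 + 4577·2000 + 5472·706 = 0 + 924702 + 2764608 + 7384702 + 9154000 + 3863232 = 24091244
Σ Rᵢ = 0 + 111 + 335 + 890 + 1105 + 464 = 2905
N̂ = 24091244 / 2905 ≈ 8293.0 → 8293

N ≈ 8293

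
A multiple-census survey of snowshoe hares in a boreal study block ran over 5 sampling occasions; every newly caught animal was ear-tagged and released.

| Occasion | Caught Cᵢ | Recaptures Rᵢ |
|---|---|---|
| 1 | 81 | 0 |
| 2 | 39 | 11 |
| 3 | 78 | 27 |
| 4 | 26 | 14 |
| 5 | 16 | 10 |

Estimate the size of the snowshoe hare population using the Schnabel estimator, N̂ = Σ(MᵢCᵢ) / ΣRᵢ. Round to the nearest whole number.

Marked at large before each occasion: Mᵢ = Σⱼ<ᵢ (Cⱼ − Rⱼ) → M1=0, M2=81, M3=109, M4=160, M5=172
Σ MᵢCᵢ = 0·81 + 81·39 + 109·78 + 160·26 + 172·16 = 0 + 3159 + 8502 + 4160 + 2752 = 18573
Σ Rᵢ = 0 + 11 + 27 + 14 + 10 = 62
N̂ = 18573 / 62 ≈ 299.6 → 300

N ≈ 300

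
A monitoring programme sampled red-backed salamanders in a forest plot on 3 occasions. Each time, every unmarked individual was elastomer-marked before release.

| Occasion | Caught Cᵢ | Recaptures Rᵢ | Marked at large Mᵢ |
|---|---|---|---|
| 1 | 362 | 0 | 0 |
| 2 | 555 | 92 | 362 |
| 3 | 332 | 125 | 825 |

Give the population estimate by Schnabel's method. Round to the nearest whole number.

Σ MᵢCᵢ = 0·362 + 362·555 + 825·332 = 0 + 200910 + 273900 = 474810
Σ Rᵢ = 0 + 92 + 125 = 217
N̂ = 474810 / 217 ≈ 2188.1 → 2188

N ≈ 2188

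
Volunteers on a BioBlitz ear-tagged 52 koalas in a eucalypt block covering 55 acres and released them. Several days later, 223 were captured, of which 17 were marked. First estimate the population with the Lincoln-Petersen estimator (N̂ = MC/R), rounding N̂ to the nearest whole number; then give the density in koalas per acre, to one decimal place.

density ≈ 12.4 koalas per acre

N̂ = 52·223/17 = 11596/17 ≈ 682.1 → 682
Density = N̂ / area = 682 / 55 ≈ 12.40 → 12.4 per acre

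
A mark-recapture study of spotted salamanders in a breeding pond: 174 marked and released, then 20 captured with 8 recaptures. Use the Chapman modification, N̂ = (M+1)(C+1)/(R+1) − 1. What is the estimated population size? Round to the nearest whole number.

N ≈ 407

N̂ = (174+1)(20+1)/(8+1) − 1 = 175·21/9 − 1
= 3675/9 − 1 ≈ 408.3 − 1 ≈ 407.3 → 407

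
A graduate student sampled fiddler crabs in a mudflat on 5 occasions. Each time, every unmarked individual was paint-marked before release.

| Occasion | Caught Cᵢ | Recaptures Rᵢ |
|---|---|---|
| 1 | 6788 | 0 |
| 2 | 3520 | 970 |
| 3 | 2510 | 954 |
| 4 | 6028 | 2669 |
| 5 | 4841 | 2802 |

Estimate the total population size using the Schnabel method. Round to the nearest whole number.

N ≈ 24,611

Marked at large before each occasion: Mᵢ = Σⱼ<ᵢ (Cⱼ − Rⱼ) → M1=0, M2=6788, M3=9338, M4=10894, M5=14253
Σ MᵢCᵢ = 0·6788 + 6788·3520 + 9338·2510 + 10894·6028 + 14253·4841 = 0 + 23893760 + 23438380 + 65669032 + 68998773 = 181999945
Σ Rᵢ = 0 + 970 + 954 + 2669 + 2802 = 7395
N̂ = 181999945 / 7395 ≈ 24611.2 → 24611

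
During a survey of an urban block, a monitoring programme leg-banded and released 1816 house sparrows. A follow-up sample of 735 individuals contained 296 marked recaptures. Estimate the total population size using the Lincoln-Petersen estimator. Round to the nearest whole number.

N ≈ 4509

If marked individuals mix randomly, R/C ≈ M/N, giving N ≈ M·C/R.
N = (1816 × 735) / 296 = 1334760 / 296 ≈ 4509.3 → 4509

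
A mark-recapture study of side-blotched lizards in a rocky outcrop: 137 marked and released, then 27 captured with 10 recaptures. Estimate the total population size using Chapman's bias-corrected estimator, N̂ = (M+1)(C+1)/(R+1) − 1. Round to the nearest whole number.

N ≈ 350

N̂ = (137+1)(27+1)/(10+1) − 1 = 138·28/11 − 1
= 3864/11 − 1 ≈ 351.3 − 1 ≈ 350.3 → 350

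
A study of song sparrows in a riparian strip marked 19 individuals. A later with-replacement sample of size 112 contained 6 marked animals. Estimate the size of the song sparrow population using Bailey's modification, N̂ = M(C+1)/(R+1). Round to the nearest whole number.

N̂ = 19·(112+1)/(6+1) = 19·113/7 = 2147/7 ≈ 306.7 → 307

N ≈ 307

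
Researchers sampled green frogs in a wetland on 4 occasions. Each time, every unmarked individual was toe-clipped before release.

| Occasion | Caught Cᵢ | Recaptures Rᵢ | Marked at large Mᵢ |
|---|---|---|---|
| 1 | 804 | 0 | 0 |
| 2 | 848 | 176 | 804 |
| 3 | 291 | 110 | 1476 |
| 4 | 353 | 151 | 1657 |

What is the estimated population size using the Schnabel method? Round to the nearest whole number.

Σ MᵢCᵢ = 0·804 + 804·848 + 1476·291 + 1657·353 = 0 + 681792 + 429516 + 584921 = 1696229
Σ Rᵢ = 0 + 176 + 110 + 151 = 437
N̂ = 1696229 / 437 ≈ 3881.5 → 3882

N ≈ 3882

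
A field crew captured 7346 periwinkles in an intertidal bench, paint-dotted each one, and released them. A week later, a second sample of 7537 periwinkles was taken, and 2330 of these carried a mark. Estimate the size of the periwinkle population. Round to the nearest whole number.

Lincoln-Petersen assumes M/N = R/C, so N = M·C / R.
N = (7346 × 7537) / 2330 = 55366802 / 2330 ≈ 23762.6 → 23763

N ≈ 23,763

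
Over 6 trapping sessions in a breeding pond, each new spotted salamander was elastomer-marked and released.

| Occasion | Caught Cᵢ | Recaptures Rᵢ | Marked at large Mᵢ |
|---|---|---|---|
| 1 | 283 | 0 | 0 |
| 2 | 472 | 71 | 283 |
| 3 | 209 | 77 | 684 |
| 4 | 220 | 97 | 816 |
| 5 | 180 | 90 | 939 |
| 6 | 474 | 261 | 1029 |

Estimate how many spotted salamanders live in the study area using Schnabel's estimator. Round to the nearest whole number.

N ≈ 1867

Σ MᵢCᵢ = 0·283 + 283·472 + 684·209 + 816·220 + 939·180 + 1029·474 = 0 + 133576 + 142956 + 179520 + 169020 + 487746 = 1112818
Σ Rᵢ = 0 + 71 + 77 + 97 + 90 + 261 = 596
N̂ = 1112818 / 596 ≈ 1867.1 → 1867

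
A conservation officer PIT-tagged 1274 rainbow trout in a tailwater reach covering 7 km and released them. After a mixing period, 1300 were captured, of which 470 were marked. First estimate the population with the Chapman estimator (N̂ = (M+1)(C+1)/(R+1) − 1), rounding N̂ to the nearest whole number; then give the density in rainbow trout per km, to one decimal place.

density ≈ 503.0 rainbow trout per km

N̂ = 1275·1301/471 − 1 = 1658775/471 − 1 ≈ 3520.8 → 3521
Density = N̂ / area = 3521 / 7 = 503.0 per km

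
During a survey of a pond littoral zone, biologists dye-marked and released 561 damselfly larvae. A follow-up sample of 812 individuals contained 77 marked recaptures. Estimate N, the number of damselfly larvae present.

N = 5916

The marked fraction in the recapture sample should equal the marked fraction in the population: 77/812 = 561/N.
N = (561 × 812) / 77 = 455532 / 77 = 5916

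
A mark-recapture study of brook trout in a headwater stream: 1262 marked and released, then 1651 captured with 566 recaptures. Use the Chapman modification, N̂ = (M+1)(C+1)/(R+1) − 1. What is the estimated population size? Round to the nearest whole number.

N̂ = (1262+1)(1651+1)/(566+1) − 1 = 1263·1652/567 − 1
= 2086476/567 − 1 ≈ 3679.9 − 1 ≈ 3678.9 → 3679

N ≈ 3679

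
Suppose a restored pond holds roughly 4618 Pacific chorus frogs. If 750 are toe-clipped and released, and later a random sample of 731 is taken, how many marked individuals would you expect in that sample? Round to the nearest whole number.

expected recaptures ≈ 119

Expected recaptures E[R] = M·C / N.
E[R] = 750 × 731 / 4618 = 548250 / 4618 ≈ 118.7 → 119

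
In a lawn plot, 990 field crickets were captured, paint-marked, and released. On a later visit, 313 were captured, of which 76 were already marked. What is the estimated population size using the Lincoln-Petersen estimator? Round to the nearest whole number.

N = (990 × 313) / 76 = 309870 / 76 ≈ 4077.2 → 4077

N ≈ 4077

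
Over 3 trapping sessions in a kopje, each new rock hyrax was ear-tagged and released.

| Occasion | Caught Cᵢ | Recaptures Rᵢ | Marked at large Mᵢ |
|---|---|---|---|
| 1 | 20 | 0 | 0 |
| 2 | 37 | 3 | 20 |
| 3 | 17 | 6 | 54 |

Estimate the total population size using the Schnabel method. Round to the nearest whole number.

N ≈ 184

Σ MᵢCᵢ = 0·20 + 20·37 + 54·17 = 0 + 740 + 918 = 1658
Σ Rᵢ = 0 + 3 + 6 = 9
N̂ = 1658 / 9 ≈ 184.2 → 184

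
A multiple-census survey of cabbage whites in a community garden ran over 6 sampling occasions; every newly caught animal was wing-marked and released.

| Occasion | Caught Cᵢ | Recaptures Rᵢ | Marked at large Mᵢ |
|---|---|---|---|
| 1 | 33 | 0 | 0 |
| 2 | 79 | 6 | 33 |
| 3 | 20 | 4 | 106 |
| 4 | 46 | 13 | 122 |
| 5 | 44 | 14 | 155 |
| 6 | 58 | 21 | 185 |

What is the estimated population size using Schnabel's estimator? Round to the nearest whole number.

N ≈ 481

Σ MᵢCᵢ = 0·33 + 33·79 + 106·20 + 122·46 + 155·44 + 185·58 = 0 + 2607 + 2120 + 5612 + 6820 + 10730 = 27889
Σ Rᵢ = 0 + 6 + 4 + 13 + 14 + 21 = 58
N̂ = 27889 / 58 ≈ 480.8 → 481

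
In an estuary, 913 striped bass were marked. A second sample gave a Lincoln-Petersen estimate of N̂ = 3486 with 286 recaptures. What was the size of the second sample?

From N = M·C/R: C = N·R / M = 3486·286 / 913 = 996996 / 913 = 1092.

C = 1092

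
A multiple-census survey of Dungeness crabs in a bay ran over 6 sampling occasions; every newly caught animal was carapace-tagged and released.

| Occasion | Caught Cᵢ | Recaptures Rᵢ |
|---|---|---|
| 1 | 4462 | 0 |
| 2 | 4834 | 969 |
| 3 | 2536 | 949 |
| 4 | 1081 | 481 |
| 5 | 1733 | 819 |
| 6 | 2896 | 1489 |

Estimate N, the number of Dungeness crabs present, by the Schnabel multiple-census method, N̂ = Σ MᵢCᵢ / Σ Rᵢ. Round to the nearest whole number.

N ≈ 22,248

Marked at large before each occasion: Mᵢ = Σⱼ<ᵢ (Cⱼ − Rⱼ) → M1=0, M2=4462, M3=8327, M4=9914, M5=10514, M6=11428
Σ MᵢCᵢ = 0·4462 + 4462·4834 + 8327·2536 + 9914·1081 + 10514·1733 + 11428·2896 = 0 + 21569308 + 21117272 + 10717034 + 18220762 + 33095488 = 104719864
Σ Rᵢ = 0 + 969 + 949 + 481 + 819 + 1489 = 4707
N̂ = 104719864 / 4707 ≈ 22247.7 → 22248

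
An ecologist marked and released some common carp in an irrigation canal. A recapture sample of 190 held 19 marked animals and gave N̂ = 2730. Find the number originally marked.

From N = M·C/R: M = N·R / C = 2730·19 / 190 = 51870 / 190 = 273.

M = 273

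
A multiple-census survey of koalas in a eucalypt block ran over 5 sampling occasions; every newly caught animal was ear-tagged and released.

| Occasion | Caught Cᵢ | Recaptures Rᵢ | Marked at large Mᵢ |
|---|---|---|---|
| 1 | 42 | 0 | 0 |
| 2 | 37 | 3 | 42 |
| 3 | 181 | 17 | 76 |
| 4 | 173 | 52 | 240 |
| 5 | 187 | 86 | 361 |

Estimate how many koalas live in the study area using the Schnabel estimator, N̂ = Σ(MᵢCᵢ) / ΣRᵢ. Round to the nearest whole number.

N ≈ 787

Σ MᵢCᵢ = 0·42 + 42·37 + 76·181 + 240·173 + 361·187 = 0 + 1554 + 13756 + 41520 + 67507 = 124337
Σ Rᵢ = 0 + 3 + 17 + 52 + 86 = 158
N̂ = 124337 / 158 ≈ 786.9 → 787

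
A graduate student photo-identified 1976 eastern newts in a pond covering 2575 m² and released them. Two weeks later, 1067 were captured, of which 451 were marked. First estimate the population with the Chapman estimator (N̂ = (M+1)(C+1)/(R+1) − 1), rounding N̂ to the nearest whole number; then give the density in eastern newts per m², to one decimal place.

density ≈ 1.8 eastern newts per m²

N̂ = 1977·1068/452 − 1 = 2111436/452 − 1 ≈ 4670.3 → 4670
Density = N̂ / area = 4670 / 2575 ≈ 1.81 → 1.8 per m²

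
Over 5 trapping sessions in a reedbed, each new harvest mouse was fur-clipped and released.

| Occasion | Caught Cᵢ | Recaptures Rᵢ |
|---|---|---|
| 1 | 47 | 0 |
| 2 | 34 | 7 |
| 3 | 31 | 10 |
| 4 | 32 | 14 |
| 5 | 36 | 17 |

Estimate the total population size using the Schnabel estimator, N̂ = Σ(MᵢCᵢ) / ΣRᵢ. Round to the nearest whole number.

Marked at large before each occasion: Mᵢ = Σⱼ<ᵢ (Cⱼ − Rⱼ) → M1=0, M2=47, M3=74, M4=95, M5=113
Σ MᵢCᵢ = 0·47 + 47·34 + 74·31 + 95·32 + 113·36 = 0 + 1598 + 2294 + 3040 + 4068 = 11000
Σ Rᵢ = 0 + 7 + 10 + 14 + 17 = 48
N̂ = 11000 / 48 ≈ 229.2 → 229

N ≈ 229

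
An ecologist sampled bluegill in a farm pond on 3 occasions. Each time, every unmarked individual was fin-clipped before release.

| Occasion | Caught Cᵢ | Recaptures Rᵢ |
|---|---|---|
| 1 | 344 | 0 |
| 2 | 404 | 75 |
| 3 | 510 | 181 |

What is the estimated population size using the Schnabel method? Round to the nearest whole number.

N ≈ 1884

Marked at large before each occasion: Mᵢ = Σⱼ<ᵢ (Cⱼ − Rⱼ) → M1=0, M2=344, M3=673
Σ MᵢCᵢ = 0·344 + 344·404 + 673·510 = 0 + 138976 + 343230 = 482206
Σ Rᵢ = 0 + 75 + 181 = 256
N̂ = 482206 / 256 ≈ 1883.6 → 1884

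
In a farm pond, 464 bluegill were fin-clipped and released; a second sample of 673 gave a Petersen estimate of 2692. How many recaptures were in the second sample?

From N = M·C/R: R = M·C / N = 464·673 / 2692 = 312272 / 2692 = 116.

R = 116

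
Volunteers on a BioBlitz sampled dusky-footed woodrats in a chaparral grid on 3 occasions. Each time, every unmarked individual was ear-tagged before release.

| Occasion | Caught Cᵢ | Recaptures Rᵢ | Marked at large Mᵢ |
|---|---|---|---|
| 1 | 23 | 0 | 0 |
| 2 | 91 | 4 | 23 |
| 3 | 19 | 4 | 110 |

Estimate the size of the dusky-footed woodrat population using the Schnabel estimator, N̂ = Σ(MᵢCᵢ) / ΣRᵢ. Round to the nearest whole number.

Σ MᵢCᵢ = 0·23 + 23·91 + 110·19 = 0 + 2093 + 2090 = 4183
Σ Rᵢ = 0 + 4 + 4 = 8
N̂ = 4183 / 8 ≈ 522.9 → 523

N ≈ 523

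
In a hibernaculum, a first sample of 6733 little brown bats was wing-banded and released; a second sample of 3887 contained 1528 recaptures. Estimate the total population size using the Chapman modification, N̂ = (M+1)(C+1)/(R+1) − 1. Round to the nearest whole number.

N ≈ 17,122

N̂ = (6733+1)(3887+1)/(1528+1) − 1 = 6734·3888/1529 − 1
= 26181792/1529 − 1 ≈ 17123.47 − 1 ≈ 17122.47 → 17122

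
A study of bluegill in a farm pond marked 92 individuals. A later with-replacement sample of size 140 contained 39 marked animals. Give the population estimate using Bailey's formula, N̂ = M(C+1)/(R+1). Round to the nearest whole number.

N ≈ 324

N̂ = 92·(140+1)/(39+1) = 92·141/40 = 12972/40 ≈ 324.3 → 324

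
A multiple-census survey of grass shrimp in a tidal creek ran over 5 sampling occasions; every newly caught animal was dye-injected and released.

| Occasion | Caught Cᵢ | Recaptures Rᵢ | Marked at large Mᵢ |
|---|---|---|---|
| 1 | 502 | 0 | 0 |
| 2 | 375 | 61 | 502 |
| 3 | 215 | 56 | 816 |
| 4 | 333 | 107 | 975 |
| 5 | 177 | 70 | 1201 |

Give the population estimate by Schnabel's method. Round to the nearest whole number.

N ≈ 3064

Σ MᵢCᵢ = 0·502 + 502·375 + 816·215 + 975·333 + 1201·177 = 0 + 188250 + 175440 + 324675 + 212577 = 900942
Σ Rᵢ = 0 + 61 + 56 + 107 + 70 = 294
N̂ = 900942 / 294 ≈ 3064.4 → 3064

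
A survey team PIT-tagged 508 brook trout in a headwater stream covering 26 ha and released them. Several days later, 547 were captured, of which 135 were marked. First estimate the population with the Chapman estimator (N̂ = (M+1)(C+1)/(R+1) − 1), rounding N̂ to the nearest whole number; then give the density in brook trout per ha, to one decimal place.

N̂ = 509·548/136 − 1 = 278932/136 − 1 ≈ 2050.0 → 2050
Density = N̂ / area = 2050 / 26 ≈ 78.846 → 78.8 per ha

density ≈ 78.8 brook trout per ha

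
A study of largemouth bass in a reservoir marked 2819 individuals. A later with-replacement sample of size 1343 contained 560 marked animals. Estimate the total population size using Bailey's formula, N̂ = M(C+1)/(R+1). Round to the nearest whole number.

N ≈ 6754

N̂ = 2819·(1343+1)/(560+1) = 2819·1344/561 = 3788736/561 ≈ 6753.5 → 6754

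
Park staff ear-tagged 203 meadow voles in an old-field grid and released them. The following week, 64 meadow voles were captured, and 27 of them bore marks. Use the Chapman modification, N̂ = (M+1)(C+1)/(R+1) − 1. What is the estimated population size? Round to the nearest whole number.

N ≈ 473

N̂ = (203+1)(64+1)/(27+1) − 1 = 204·65/28 − 1
= 13260/28 − 1 ≈ 473.6 − 1 ≈ 472.6 → 473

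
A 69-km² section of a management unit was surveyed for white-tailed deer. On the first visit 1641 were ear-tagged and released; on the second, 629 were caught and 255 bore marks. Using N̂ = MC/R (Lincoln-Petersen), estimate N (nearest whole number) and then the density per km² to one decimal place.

density ≈ 58.7 white-tailed deer per km²

N̂ = 1641·629/255 = 1032189/255 ≈ 4047.8 → 4048
Density = N̂ / area = 4048 / 69 ≈ 58.67 → 58.7 per km²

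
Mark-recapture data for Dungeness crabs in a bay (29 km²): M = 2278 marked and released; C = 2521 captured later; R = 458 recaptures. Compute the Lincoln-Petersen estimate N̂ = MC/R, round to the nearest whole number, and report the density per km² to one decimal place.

density ≈ 432.4 Dungeness crabs per km²

N̂ = 2278·2521/458 = 5742838/458 ≈ 12538.9 → 12539
Density = N̂ / area = 12539 / 29 ≈ 432.38 → 432.4 per km²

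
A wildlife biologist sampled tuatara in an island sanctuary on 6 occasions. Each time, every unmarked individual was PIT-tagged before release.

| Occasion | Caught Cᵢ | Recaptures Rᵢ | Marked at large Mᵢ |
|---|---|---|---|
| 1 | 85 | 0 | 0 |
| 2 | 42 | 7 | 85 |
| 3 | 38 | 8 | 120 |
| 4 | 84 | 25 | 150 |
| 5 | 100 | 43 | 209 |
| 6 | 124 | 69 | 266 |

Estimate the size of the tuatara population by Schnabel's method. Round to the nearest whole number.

N ≈ 491

Σ MᵢCᵢ = 0·85 + 85·42 + 120·38 + 150·84 + 209·100 + 266·124 = 0 + 3570 + 4560 + 12600 + 20900 + 32984 = 74614
Σ Rᵢ = 0 + 7 + 8 + 25 + 43 + 69 = 152
N̂ = 74614 / 152 ≈ 490.9 → 491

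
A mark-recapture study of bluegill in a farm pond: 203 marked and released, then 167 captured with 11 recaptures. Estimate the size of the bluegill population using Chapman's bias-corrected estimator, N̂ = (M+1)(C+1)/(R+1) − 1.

N = 2855

N̂ = (203+1)(167+1)/(11+1) − 1 = 204·168/12 − 1
= 34272/12 − 1 = 2856 − 1 = 2855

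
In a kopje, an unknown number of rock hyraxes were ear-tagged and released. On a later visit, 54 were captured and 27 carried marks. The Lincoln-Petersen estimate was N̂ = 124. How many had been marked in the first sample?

From N = M·C/R: M = N·R / C = 124·27 / 54 = 3348 / 54 = 62.

M = 62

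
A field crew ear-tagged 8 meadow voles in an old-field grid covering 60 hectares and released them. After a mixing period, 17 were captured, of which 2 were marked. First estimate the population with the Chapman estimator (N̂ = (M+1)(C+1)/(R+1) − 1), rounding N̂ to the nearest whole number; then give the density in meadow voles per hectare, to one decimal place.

N̂ = 9·18/3 − 1 = 162/3 − 1 = 53
Density = N̂ / area = 53 / 60 ≈ 0.88 → 0.9 per hectare

density ≈ 0.9 meadow voles per hectare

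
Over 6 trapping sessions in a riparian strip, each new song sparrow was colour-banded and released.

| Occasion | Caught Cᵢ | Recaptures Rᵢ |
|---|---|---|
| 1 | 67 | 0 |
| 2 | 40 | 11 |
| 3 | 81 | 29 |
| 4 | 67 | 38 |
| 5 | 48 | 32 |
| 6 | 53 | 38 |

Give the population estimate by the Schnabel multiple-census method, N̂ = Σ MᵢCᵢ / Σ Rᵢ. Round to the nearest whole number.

Marked at large before each occasion: Mᵢ = Σⱼ<ᵢ (Cⱼ − Rⱼ) → M1=0, M2=67, M3=96, M4=148, M5=177, M6=193
Σ MᵢCᵢ = 0·67 + 67·40 + 96·81 + 148·67 + 177·48 + 193·53 = 0 + 2680 + 7776 + 9916 + 8496 + 10229 = 39097
Σ Rᵢ = 0 + 11 + 29 + 38 + 32 + 38 = 148
N̂ = 39097 / 148 ≈ 264.2 → 264

N ≈ 264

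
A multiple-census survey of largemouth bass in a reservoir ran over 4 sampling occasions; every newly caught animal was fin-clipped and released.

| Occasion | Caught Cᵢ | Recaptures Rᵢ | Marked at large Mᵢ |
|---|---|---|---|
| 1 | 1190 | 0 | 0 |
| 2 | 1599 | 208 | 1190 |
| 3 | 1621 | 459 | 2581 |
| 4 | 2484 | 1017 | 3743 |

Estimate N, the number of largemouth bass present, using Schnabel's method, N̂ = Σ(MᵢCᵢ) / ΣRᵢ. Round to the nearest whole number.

Σ MᵢCᵢ = 0·1190 + 1190·1599 + 2581·1621 + 3743·2484 = 0 + 1902810 + 4183801 + 9297612 = 15384223
Σ Rᵢ = 0 + 208 + 459 + 1017 = 1684
N̂ = 15384223 / 1684 ≈ 9135.5 → 9136

N ≈ 9136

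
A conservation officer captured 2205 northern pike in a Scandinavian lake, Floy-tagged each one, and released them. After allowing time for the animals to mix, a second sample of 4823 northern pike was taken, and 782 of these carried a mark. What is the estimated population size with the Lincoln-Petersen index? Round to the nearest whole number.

Lincoln-Petersen assumes M/N = R/C, so N = M·C / R.
N = (2205 × 4823) / 782 = 10634715 / 782 ≈ 13599.4 → 13599

N ≈ 13,599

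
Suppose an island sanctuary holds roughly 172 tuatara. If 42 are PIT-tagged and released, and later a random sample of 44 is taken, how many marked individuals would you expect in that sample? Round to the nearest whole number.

Expected recaptures E[R] = M·C / N.
E[R] = 42 × 44 / 172 = 1848 / 172 ≈ 10.7 → 11

expected recaptures ≈ 11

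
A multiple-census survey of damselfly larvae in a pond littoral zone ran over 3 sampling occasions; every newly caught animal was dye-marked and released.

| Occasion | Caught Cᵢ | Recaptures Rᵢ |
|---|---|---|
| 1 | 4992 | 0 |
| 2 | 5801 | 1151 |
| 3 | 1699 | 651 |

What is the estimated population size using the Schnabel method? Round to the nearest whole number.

Marked at large before each occasion: Mᵢ = Σⱼ<ᵢ (Cⱼ − Rⱼ) → M1=0, M2=4992, M3=9642
Σ MᵢCᵢ = 0·4992 + 4992·5801 + 9642·1699 = 0 + 28958592 + 16381758 = 45340350
Σ Rᵢ = 0 + 1151 + 651 = 1802
N̂ = 45340350 / 1802 ≈ 25161.1 → 25161

N ≈ 25,161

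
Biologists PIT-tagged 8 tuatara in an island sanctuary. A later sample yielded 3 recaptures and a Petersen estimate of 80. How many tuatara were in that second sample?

C = 30

From N = M·C/R: C = N·R / M = 80·3 / 8 = 240 / 8 = 30.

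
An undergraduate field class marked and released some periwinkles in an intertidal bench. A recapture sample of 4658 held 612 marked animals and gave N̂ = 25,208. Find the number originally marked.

From N = M·C/R: M = N·R / C = 25208·612 / 4658 = 15427296 / 4658 = 3312.

M = 3312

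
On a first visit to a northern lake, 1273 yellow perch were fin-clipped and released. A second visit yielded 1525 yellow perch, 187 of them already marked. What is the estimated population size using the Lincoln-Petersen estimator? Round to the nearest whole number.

N ≈ 10,381

N = (1273 × 1525) / 187 = 1941325 / 187 ≈ 10381.4 → 10381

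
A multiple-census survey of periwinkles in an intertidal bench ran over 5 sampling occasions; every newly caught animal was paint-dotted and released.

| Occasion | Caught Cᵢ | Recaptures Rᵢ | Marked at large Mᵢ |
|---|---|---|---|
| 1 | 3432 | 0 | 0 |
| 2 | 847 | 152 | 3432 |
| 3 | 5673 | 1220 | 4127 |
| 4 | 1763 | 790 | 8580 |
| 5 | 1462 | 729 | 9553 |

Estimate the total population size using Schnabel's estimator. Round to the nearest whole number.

N ≈ 19,167

Σ MᵢCᵢ = 0·3432 + 3432·847 + 4127·5673 + 8580·1763 + 9553·1462 = 0 + 2906904 + 23412471 + 15126540 + 13966486 = 55412401
Σ Rᵢ = 0 + 152 + 1220 + 790 + 729 = 2891
N̂ = 55412401 / 2891 ≈ 19167.2 → 19167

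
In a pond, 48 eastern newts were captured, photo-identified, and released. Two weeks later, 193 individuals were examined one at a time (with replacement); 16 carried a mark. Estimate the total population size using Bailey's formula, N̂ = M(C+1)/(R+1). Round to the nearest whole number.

N ≈ 548

N̂ = 48·(193+1)/(16+1) = 48·194/17 = 9312/17 ≈ 547.8 → 548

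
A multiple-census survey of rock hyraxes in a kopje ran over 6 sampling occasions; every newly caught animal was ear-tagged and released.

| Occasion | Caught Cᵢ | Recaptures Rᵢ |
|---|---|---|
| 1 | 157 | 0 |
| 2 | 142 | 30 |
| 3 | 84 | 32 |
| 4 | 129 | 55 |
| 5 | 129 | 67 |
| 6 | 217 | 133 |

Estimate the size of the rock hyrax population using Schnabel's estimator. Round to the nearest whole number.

Marked at large before each occasion: Mᵢ = Σⱼ<ᵢ (Cⱼ − Rⱼ) → M1=0, M2=157, M3=269, M4=321, M5=395, M6=457
Σ MᵢCᵢ = 0·157 + 157·142 + 269·84 + 321·129 + 395·129 + 457·217 = 0 + 22294 + 22596 + 41409 + 50955 + 99169 = 236423
Σ Rᵢ = 0 + 30 + 32 + 55 + 67 + 133 = 317
N̂ = 236423 / 317 ≈ 745.8 → 746

N ≈ 746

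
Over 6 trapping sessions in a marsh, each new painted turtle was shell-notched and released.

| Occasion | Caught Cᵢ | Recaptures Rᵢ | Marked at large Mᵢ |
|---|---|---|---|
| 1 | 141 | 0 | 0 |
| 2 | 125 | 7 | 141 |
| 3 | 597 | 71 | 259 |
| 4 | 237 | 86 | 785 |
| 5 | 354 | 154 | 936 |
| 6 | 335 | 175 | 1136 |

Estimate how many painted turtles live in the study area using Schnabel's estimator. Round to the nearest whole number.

Σ MᵢCᵢ = 0·141 + 141·125 + 259·597 + 785·237 + 936·354 + 1136·335 = 0 + 17625 + 154623 + 186045 + 331344 + 380560 = 1070197
Σ Rᵢ = 0 + 7 + 71 + 86 + 154 + 175 = 493
N̂ = 1070197 / 493 ≈ 2170.8 → 2171

N ≈ 2171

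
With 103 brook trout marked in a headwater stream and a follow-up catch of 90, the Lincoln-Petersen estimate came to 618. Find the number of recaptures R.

From N = M·C/R: R = M·C / N = 103·90 / 618 = 9270 / 618 = 15.

R = 15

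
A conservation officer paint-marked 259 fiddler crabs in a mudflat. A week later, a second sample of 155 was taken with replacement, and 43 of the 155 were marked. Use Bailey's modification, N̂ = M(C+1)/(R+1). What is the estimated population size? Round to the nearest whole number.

N̂ = 259·(155+1)/(43+1) = 259·156/44 = 40404/44 ≈ 918.3 → 918

N ≈ 918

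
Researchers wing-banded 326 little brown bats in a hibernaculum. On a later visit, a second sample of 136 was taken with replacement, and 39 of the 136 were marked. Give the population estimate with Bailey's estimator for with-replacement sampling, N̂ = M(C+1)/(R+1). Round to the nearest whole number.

N ≈ 1117

N̂ = 326·(136+1)/(39+1) = 326·137/40 = 44662/40 ≈ 1116.5 → 1117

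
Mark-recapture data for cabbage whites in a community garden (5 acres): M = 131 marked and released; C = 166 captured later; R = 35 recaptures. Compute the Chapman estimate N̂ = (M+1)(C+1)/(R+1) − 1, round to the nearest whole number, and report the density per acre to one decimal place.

N̂ = 132·167/36 − 1 = 22044/36 − 1 ≈ 611.3 → 611
Density = N̂ / area = 611 / 5 ≈ 122.20 → 122.2 per acre

density ≈ 122.2 cabbage whites per acre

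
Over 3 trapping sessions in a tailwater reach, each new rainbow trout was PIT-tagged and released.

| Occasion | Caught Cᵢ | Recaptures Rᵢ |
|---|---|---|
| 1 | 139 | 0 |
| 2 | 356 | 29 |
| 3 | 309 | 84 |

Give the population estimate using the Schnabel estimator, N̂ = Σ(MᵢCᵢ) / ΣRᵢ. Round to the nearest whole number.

N ≈ 1712

Marked at large before each occasion: Mᵢ = Σⱼ<ᵢ (Cⱼ − Rⱼ) → M1=0, M2=139, M3=466
Σ MᵢCᵢ = 0·139 + 139·356 + 466·309 = 0 + 49484 + 143994 = 193478
Σ Rᵢ = 0 + 29 + 84 = 113
N̂ = 193478 / 113 ≈ 1712.2 → 1712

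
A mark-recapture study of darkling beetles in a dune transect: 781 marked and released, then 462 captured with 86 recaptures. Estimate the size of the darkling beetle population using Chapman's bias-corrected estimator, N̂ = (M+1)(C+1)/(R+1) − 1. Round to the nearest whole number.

N ≈ 4161

N̂ = (781+1)(462+1)/(86+1) − 1 = 782·463/87 − 1
= 362066/87 − 1 ≈ 4161.7 − 1 ≈ 4160.7 → 4161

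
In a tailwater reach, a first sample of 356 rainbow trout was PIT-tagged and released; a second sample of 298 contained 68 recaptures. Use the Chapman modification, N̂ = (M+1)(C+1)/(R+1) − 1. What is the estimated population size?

N̂ = (356+1)(298+1)/(68+1) − 1 = 357·299/69 − 1
= 106743/69 − 1 = 1547 − 1 = 1546

N = 1546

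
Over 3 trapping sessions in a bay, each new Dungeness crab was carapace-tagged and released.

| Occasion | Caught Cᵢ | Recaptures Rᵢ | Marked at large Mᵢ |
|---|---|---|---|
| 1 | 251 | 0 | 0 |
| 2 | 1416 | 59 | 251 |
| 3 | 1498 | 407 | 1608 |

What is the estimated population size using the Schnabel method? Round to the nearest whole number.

N ≈ 5932

Σ MᵢCᵢ = 0·251 + 251·1416 + 1608·1498 = 0 + 355416 + 2408784 = 2764200
Σ Rᵢ = 0 + 59 + 407 = 466
N̂ = 2764200 / 466 ≈ 5931.8 → 5932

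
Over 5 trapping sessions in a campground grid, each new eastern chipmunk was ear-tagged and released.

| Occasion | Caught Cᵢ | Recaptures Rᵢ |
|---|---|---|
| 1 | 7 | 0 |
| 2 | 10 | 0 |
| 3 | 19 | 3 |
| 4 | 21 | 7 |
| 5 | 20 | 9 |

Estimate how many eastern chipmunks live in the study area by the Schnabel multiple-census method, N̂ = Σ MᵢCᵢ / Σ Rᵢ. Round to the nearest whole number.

N ≈ 107

Marked at large before each occasion: Mᵢ = Σⱼ<ᵢ (Cⱼ − Rⱼ) → M1=0, M2=7, M3=17, M4=33, M5=47
Σ MᵢCᵢ = 0·7 + 7·10 + 17·19 + 33·21 + 47·20 = 0 + 70 + 323 + 693 + 940 = 2026
Σ Rᵢ = 0 + 0 + 3 + 7 + 9 = 19
N̂ = 2026 / 19 ≈ 106.6 → 107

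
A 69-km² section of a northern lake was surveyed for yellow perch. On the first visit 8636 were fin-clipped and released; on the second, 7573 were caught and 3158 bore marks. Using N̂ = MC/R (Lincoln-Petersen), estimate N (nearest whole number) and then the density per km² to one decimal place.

N̂ = 8636·7573/3158 = 65400428/3158 ≈ 20709.4 → 20709
Density = N̂ / area = 20709 / 69 ≈ 300.13 → 300.1 per km²

density ≈ 300.1 yellow perch per km²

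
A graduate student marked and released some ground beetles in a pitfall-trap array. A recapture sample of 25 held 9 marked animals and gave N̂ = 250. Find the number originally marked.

From N = M·C/R: M = N·R / C = 250·9 / 25 = 2250 / 25 = 90.

M = 90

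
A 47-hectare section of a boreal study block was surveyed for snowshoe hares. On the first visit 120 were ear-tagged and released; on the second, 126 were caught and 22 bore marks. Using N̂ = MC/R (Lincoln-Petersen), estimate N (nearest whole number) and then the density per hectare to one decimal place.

density ≈ 14.6 snowshoe hares per hectare

N̂ = 120·126/22 = 15120/22 ≈ 687.3 → 687
Density = N̂ / area = 687 / 47 ≈ 14.62 → 14.6 per hectare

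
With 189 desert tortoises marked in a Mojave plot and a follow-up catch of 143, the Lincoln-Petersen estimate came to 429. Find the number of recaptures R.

R = 63

From N = M·C/R: R = M·C / N = 189·143 / 429 = 27027 / 429 = 63.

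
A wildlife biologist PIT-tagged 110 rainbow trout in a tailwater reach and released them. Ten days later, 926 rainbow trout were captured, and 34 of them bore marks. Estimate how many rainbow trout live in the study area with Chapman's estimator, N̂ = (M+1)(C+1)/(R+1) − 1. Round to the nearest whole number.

N̂ = (110+1)(926+1)/(34+1) − 1 = 111·927/35 − 1
= 102897/35 − 1 ≈ 2939.9 − 1 ≈ 2938.9 → 2939

N ≈ 2939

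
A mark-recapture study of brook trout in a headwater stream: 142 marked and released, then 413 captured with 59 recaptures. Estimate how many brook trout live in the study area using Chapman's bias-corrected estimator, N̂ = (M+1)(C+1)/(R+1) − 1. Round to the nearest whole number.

N ≈ 986

N̂ = (142+1)(413+1)/(59+1) − 1 = 143·414/60 − 1
= 59202/60 − 1 ≈ 986.7 − 1 ≈ 985.7 → 986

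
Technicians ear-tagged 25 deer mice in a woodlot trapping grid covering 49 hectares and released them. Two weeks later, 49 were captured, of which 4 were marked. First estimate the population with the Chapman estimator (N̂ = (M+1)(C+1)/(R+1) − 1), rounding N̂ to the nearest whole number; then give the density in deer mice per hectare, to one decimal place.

density ≈ 5.3 deer mice per hectare

N̂ = 26·50/5 − 1 = 1300/5 − 1 = 259
Density = N̂ / area = 259 / 49 ≈ 5.29 → 5.3 per hectare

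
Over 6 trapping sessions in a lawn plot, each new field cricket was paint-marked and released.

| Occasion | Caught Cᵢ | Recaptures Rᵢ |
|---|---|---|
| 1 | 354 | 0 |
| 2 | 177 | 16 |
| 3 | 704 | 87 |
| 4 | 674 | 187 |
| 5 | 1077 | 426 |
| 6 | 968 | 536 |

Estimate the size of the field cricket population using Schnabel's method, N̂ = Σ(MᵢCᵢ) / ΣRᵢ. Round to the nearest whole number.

N ≈ 4097

Marked at large before each occasion: Mᵢ = Σⱼ<ᵢ (Cⱼ − Rⱼ) → M1=0, M2=354, M3=515, M4=1132, M5=1619, M6=2270
Σ MᵢCᵢ = 0·354 + 354·177 + 515·704 + 1132·674 + 1619·1077 + 2270·968 = 0 + 62658 + 362560 + 762968 + 1743663 + 2197360 = 5129209
Σ Rᵢ = 0 + 16 + 87 + 187 + 426 + 536 = 1252
N̂ = 5129209 / 1252 ≈ 4096.8 → 4097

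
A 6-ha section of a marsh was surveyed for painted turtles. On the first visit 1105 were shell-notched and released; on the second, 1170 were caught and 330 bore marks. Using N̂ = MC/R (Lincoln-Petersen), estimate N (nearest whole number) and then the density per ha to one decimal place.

N̂ = 1105·1170/330 = 1292850/330 ≈ 3917.7 → 3918
Density = N̂ / area = 3918 / 6 = 653.0 per ha

density ≈ 653.0 painted turtles per ha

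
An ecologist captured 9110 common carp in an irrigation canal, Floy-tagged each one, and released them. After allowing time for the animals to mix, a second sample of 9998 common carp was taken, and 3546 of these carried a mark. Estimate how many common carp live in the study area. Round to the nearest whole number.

N ≈ 25,686

N = (9110 × 9998) / 3546 = 91081780 / 3546 ≈ 25685.8 → 25686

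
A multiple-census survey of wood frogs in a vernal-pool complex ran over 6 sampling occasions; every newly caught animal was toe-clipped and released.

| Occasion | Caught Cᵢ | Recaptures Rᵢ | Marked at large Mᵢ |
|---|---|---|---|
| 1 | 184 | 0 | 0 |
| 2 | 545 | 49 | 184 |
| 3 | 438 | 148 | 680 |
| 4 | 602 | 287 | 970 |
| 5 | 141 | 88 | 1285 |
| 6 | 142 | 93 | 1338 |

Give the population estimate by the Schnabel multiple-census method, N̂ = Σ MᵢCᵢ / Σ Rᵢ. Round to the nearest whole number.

N ≈ 2035

Σ MᵢCᵢ = 0·184 + 184·545 + 680·438 + 970·602 + 1285·141 + 1338·142 = 0 + 100280 + 297840 + 583940 + 181185 + 189996 = 1353241
Σ Rᵢ = 0 + 49 + 148 + 287 + 88 + 93 = 665
N̂ = 1353241 / 665 ≈ 2034.9 → 2035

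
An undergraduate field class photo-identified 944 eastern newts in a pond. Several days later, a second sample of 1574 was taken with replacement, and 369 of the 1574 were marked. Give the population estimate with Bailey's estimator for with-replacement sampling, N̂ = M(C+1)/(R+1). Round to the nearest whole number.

N̂ = 944·(1574+1)/(369+1) = 944·1575/370 = 1486800/370 ≈ 4018.4 → 4018

N ≈ 4018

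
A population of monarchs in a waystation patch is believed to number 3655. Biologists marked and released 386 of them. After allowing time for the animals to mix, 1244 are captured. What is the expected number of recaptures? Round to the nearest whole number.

The marked fraction of the population is 386/3655, so in a sample of 1244 expect C·(M/N) marked.
E[R] = 386 × 1244 / 3655 = 480184 / 3655 ≈ 131.4 → 131

expected recaptures ≈ 131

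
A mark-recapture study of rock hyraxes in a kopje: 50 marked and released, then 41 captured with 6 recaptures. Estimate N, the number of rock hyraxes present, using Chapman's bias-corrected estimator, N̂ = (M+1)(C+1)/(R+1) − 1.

N = 305

N̂ = (50+1)(41+1)/(6+1) − 1 = 51·42/7 − 1
= 2142/7 − 1 = 306 − 1 = 305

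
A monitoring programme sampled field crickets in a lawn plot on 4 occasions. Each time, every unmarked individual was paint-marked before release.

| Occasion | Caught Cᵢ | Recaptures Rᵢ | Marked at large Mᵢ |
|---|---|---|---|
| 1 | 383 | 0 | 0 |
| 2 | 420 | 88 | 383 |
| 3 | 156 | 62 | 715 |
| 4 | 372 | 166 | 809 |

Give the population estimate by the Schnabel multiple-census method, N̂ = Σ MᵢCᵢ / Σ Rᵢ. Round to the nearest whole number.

Σ MᵢCᵢ = 0·383 + 383·420 + 715·156 + 809·372 = 0 + 160860 + 111540 + 300948 = 573348
Σ Rᵢ = 0 + 88 + 62 + 166 = 316
N̂ = 573348 / 316 ≈ 1814.4 → 1814

N ≈ 1814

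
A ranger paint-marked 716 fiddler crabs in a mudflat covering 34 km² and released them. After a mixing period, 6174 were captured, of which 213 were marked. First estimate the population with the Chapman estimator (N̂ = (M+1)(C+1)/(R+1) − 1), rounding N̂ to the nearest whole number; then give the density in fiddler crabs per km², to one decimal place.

N̂ = 717·6175/214 − 1 = 4427475/214 − 1 ≈ 20688.1 → 20688
Density = N̂ / area = 20688 / 34 ≈ 608.47 → 608.5 per km²

density ≈ 608.5 fiddler crabs per km²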